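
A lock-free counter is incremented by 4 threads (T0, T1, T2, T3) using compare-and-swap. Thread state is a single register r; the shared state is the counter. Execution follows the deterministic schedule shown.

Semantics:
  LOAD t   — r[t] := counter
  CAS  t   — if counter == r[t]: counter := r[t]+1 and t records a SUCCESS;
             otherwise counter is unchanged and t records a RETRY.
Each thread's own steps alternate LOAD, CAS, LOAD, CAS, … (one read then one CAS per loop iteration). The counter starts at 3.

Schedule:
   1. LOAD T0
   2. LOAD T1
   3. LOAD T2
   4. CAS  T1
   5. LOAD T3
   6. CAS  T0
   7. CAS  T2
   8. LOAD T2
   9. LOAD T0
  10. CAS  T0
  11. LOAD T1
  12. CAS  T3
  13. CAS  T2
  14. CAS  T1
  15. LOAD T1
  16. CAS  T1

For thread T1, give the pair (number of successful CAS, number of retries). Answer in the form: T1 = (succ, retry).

#1 T0 reads 3
#2 T1 reads 3
#3 T2 reads 3
#4 T1 CAS(3→4) writes; counter now 4
#5 T3 reads 4
#6 T0 CAS(3→4) fails; counter now 4
#7 T2 CAS(3→4) fails; counter now 4
#8 T2 reads 4
#9 T0 reads 4
#10 T0 CAS(4→5) writes; counter now 5
#11 T1 reads 5
#12 T3 CAS(4→5) fails; counter now 5
#13 T2 CAS(4→5) fails; counter now 5
#14 T1 CAS(5→6) writes; counter now 6
#15 T1 reads 6
#16 T1 CAS(6→7) writes; counter now 7

T1 = (3, 0)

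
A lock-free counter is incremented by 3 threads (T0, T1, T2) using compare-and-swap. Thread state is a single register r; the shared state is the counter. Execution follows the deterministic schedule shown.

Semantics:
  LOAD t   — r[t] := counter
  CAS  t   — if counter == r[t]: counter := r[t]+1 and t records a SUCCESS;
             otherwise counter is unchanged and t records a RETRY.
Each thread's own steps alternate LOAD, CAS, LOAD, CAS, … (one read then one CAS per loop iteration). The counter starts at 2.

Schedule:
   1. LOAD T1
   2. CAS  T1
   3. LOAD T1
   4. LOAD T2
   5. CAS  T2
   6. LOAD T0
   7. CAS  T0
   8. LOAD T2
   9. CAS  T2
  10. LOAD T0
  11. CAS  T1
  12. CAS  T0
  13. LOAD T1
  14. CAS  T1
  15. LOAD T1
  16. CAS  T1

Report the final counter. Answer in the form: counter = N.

counter = 9

[1] T1.load  rd  (counter 2, T1.r 2)
[2] T1.cas  hit  (counter 3, T1.r 2)
[3] T1.load  rd  (counter 3, T1.r 3)
[4] T2.load  rd  (counter 3, T2.r 3)
[5] T2.cas  hit  (counter 4, T2.r 3)
[6] T0.load  rd  (counter 4, T0.r 4)
[7] T0.cas  hit  (counter 5, T0.r 4)
[8] T2.load  rd  (counter 5, T2.r 5)
[9] T2.cas  hit  (counter 6, T2.r 5)
[10] T0.load  rd  (counter 6, T0.r 6)
[11] T1.cas  miss  (counter 6, T1.r 3)
[12] T0.cas  hit  (counter 7, T0.r 6)
[13] T1.load  rd  (counter 7, T1.r 7)
[14] T1.cas  hit  (counter 8, T1.r 7)
[15] T1.load  rd  (counter 8, T1.r 8)
[16] T1.cas  hit  (counter 9, T1.r 8)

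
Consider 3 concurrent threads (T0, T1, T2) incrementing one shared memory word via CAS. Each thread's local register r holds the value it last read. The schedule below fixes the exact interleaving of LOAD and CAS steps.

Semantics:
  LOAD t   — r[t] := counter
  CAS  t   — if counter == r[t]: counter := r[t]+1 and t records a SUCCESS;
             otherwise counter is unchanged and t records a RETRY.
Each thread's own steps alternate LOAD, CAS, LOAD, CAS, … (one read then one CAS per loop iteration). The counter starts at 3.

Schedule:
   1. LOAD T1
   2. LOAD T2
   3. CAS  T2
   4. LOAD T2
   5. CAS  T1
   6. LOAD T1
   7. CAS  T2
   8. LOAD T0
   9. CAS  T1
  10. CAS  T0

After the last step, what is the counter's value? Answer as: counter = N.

#1 T1 reads 3
#2 T2 reads 3
#3 T2 CAS(3→4) writes; counter now 4
#4 T2 reads 4
#5 T1 CAS(3→4) fails; counter now 4
#6 T1 reads 4
#7 T2 CAS(4→5) writes; counter now 5
#8 T0 reads 5
#9 T1 CAS(4→5) fails; counter now 5
#10 T0 CAS(5→6) writes; counter now 6

counter = 6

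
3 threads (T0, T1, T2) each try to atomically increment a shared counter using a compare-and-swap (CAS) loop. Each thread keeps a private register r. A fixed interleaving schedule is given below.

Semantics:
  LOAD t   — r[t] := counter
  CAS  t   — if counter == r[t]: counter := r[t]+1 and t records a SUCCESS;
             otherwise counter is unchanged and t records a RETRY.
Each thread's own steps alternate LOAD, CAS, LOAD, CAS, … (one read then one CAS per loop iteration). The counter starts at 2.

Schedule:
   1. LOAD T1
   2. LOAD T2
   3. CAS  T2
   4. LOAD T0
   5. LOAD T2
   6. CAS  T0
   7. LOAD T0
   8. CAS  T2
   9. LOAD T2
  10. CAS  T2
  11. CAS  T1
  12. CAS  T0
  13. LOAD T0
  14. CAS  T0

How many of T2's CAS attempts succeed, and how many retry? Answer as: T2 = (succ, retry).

T1 LOAD — after: cnt=2, r=2 — load
T2 LOAD — after: cnt=2, r=2 — load
T2 CAS — after: cnt=3, r=2 — ok
T0 LOAD — after: cnt=3, r=3 — load
T2 LOAD — after: cnt=3, r=3 — load
T0 CAS — after: cnt=4, r=3 — ok
T0 LOAD — after: cnt=4, r=4 — load
T2 CAS — after: cnt=4, r=3 — retry
T2 LOAD — after: cnt=4, r=4 — load
T2 CAS — after: cnt=5, r=4 — ok
T1 CAS — after: cnt=5, r=2 — retry
T0 CAS — after: cnt=5, r=4 — retry
T0 LOAD — after: cnt=5, r=5 — load
T0 CAS — after: cnt=6, r=5 — ok

T2 = (2, 1)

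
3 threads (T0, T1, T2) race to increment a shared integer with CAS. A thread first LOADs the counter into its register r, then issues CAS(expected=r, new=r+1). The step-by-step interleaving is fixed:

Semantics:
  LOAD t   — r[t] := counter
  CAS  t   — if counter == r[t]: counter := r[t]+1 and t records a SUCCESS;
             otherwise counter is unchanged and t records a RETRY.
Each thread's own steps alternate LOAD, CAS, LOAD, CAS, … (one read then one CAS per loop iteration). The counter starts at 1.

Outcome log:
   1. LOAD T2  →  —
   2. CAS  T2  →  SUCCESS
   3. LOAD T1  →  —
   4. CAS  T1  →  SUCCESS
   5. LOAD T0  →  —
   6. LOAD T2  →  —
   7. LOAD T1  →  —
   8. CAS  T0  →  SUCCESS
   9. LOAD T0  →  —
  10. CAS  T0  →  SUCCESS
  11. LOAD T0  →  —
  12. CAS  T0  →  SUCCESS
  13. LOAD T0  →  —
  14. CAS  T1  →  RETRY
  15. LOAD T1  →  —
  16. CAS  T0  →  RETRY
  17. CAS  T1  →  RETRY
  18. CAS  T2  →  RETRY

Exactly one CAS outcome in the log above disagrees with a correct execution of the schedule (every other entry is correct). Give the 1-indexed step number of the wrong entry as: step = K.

Re-executing:
1. LOAD T2 → mem=1 r[T2]=1 [LOAD]
2. CAS T2 → mem=2 r[T2]=1 [OK]
3. LOAD T1 → mem=2 r[T1]=2 [LOAD]
4. CAS T1 → mem=3 r[T1]=2 [OK]
5. LOAD T0 → mem=3 r[T0]=3 [LOAD]
6. LOAD T2 → mem=3 r[T2]=3 [LOAD]
7. LOAD T1 → mem=3 r[T1]=3 [LOAD]
8. CAS T0 → mem=4 r[T0]=3 [OK]
9. LOAD T0 → mem=4 r[T0]=4 [LOAD]
10. CAS T0 → mem=5 r[T0]=4 [OK]
11. LOAD T0 → mem=5 r[T0]=5 [LOAD]
12. CAS T0 → mem=6 r[T0]=5 [OK]
13. LOAD T0 → mem=6 r[T0]=6 [LOAD]
14. CAS T1 → mem=6 r[T1]=3 [RETRY]
15. LOAD T1 → mem=6 r[T1]=6 [LOAD]
16. CAS T0 → mem=7 r[T0]=6 [OK]
17. CAS T1 → mem=7 r[T1]=6 [RETRY]
18. CAS T2 → mem=7 r[T2]=3 [RETRY]
Log disagrees first at step 16.

step = 16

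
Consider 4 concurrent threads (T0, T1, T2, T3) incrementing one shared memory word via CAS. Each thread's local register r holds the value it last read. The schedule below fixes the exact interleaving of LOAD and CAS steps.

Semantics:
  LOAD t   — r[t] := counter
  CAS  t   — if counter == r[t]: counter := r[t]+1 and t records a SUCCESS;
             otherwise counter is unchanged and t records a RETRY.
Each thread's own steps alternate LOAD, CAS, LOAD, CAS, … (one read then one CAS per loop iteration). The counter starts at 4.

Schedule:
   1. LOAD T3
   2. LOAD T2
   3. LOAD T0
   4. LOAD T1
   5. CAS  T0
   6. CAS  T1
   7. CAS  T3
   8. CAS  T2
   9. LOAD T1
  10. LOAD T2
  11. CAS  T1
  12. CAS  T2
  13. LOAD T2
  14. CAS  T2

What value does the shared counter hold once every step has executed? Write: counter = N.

counter = 7

step 1: T3 LOAD ⇒ load; ctr=4 reg=4
step 2: T2 LOAD ⇒ load; ctr=4 reg=4
step 3: T0 LOAD ⇒ load; ctr=4 reg=4
step 4: T1 LOAD ⇒ load; ctr=4 reg=4
step 5: T0 CAS ⇒ ok; ctr=5 reg=4
step 6: T1 CAS ⇒ retry; ctr=5 reg=4
step 7: T3 CAS ⇒ retry; ctr=5 reg=4
step 8: T2 CAS ⇒ retry; ctr=5 reg=4
step 9: T1 LOAD ⇒ load; ctr=5 reg=5
step 10: T2 LOAD ⇒ load; ctr=5 reg=5
step 11: T1 CAS ⇒ ok; ctr=6 reg=5
step 12: T2 CAS ⇒ retry; ctr=6 reg=5
step 13: T2 LOAD ⇒ load; ctr=6 reg=6
step 14: T2 CAS ⇒ ok; ctr=7 reg=6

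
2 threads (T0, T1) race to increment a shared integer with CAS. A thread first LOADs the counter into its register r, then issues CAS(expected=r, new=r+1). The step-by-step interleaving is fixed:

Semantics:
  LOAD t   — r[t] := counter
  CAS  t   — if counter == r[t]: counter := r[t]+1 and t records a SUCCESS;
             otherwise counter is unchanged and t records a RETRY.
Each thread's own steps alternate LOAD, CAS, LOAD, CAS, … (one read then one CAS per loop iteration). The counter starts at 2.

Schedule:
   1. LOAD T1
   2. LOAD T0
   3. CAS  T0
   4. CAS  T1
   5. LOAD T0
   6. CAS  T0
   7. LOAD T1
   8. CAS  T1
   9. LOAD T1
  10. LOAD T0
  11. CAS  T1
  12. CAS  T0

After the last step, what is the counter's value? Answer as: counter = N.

counter = 6

#1 T1 reads 2
#2 T0 reads 2
#3 T0 CAS(2→3) writes; counter now 3
#4 T1 CAS(2→3) fails; counter now 3
#5 T0 reads 3
#6 T0 CAS(3→4) writes; counter now 4
#7 T1 reads 4
#8 T1 CAS(4→5) writes; counter now 5
#9 T1 reads 5
#10 T0 reads 5
#11 T1 CAS(5→6) writes; counter now 6
#12 T0 CAS(5→6) fails; counter now 6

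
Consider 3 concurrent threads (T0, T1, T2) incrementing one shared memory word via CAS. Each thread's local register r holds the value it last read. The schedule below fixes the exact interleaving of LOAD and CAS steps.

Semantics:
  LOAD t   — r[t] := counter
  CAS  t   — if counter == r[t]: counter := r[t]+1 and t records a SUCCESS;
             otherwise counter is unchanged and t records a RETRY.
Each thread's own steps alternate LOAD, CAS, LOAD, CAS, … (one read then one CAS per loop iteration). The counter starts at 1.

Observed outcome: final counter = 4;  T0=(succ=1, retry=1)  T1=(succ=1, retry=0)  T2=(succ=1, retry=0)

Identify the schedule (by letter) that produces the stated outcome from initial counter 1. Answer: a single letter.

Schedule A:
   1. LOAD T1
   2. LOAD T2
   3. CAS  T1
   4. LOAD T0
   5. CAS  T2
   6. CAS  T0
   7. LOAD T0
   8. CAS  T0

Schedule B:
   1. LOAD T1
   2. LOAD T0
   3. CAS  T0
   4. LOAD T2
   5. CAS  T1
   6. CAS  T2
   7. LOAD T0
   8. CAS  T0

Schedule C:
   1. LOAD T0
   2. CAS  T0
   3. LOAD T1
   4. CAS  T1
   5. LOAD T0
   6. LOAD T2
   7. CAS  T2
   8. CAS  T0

C

Run C:
[1] T0.load  rd  (counter 1, T0.r 1)
[2] T0.cas  hit  (counter 2, T0.r 1)
[3] T1.load  rd  (counter 2, T1.r 2)
[4] T1.cas  hit  (counter 3, T1.r 2)
[5] T0.load  rd  (counter 3, T0.r 3)
[6] T2.load  rd  (counter 3, T2.r 3)
[7] T2.cas  hit  (counter 4, T2.r 3)
[8] T0.cas  miss  (counter 4, T0.r 3)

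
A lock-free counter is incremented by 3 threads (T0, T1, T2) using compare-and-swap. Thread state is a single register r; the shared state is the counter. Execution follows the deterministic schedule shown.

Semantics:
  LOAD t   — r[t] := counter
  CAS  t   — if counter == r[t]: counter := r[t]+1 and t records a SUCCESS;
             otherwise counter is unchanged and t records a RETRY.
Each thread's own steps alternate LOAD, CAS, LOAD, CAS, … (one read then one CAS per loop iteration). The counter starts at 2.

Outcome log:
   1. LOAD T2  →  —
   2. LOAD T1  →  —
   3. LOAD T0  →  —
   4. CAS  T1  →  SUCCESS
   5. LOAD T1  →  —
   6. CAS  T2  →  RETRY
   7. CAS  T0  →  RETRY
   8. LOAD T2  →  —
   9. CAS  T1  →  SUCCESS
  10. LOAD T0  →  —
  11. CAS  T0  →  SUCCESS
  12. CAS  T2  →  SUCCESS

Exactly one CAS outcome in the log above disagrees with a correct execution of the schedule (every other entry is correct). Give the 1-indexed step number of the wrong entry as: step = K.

Correct run:
#1 T2 reads 2
#2 T1 reads 2
#3 T0 reads 2
#4 T1 CAS(2→3) writes; counter now 3
#5 T1 reads 3
#6 T2 CAS(2→3) fails; counter now 3
#7 T0 CAS(2→3) fails; counter now 3
#8 T2 reads 3
#9 T1 CAS(3→4) writes; counter now 4
#10 T0 reads 4
#11 T0 CAS(4→5) writes; counter now 5
#12 T2 CAS(3→4) fails; counter now 5
Mismatch at 12.

step = 12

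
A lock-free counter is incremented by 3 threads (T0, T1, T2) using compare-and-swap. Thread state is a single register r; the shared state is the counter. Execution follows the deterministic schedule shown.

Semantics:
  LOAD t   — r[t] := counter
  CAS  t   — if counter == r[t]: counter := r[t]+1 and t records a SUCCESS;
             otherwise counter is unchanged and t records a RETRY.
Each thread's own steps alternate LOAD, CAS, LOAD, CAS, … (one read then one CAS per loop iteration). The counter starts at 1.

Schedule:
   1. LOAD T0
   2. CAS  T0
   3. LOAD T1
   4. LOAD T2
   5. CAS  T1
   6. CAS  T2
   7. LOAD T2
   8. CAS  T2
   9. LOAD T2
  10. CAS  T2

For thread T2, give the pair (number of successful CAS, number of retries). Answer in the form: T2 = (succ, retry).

#1 T0 reads 1
#2 T0 CAS(1→2) writes; counter now 2
#3 T1 reads 2
#4 T2 reads 2
#5 T1 CAS(2→3) writes; counter now 3
#6 T2 CAS(2→3) fails; counter now 3
#7 T2 reads 3
#8 T2 CAS(3→4) writes; counter now 4
#9 T2 reads 4
#10 T2 CAS(4→5) writes; counter now 5

T2 = (2, 1)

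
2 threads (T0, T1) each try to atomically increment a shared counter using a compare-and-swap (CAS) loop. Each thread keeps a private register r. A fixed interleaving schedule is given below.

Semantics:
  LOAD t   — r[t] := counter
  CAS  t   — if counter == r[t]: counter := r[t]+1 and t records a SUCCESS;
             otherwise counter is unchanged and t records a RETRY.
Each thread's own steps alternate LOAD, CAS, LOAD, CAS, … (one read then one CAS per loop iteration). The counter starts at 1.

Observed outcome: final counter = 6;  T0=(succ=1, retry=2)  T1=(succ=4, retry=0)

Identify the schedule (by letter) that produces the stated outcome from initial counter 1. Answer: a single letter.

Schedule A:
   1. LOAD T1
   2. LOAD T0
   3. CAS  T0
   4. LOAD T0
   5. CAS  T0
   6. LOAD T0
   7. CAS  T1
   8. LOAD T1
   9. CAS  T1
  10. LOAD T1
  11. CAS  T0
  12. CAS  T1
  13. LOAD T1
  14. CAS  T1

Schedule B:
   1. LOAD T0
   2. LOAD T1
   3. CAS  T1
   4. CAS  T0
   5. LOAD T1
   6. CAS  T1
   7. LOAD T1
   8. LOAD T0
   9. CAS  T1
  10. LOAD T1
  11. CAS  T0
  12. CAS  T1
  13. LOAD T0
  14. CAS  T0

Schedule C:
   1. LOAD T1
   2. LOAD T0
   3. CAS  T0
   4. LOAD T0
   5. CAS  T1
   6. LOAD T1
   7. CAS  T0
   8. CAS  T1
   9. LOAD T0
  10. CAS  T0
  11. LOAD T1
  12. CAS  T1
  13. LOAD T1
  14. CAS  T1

B

Run B:
#1 T0 reads 1
#2 T1 reads 1
#3 T1 CAS(1→2) writes; counter now 2
#4 T0 CAS(1→2) fails; counter now 2
#5 T1 reads 2
#6 T1 CAS(2→3) writes; counter now 3
#7 T1 reads 3
#8 T0 reads 3
#9 T1 CAS(3→4) writes; counter now 4
#10 T1 reads 4
#11 T0 CAS(3→4) fails; counter now 4
#12 T1 CAS(4→5) writes; counter now 5
#13 T0 reads 5
#14 T0 CAS(5→6) writes; counter now 6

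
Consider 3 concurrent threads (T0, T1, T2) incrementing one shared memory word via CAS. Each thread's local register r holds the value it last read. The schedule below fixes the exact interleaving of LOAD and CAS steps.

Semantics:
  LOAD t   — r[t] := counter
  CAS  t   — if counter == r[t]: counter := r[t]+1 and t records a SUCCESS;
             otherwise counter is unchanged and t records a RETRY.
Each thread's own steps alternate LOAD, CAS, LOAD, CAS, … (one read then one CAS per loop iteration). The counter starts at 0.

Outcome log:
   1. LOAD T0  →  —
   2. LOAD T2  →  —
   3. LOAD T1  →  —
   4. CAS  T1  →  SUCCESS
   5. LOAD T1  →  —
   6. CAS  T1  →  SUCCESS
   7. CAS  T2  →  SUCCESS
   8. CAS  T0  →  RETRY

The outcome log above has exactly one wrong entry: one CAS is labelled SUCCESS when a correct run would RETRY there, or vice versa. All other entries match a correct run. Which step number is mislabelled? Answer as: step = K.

step = 7

Correct run:
[1] T0.load  rd  (counter 0, T0.r 0)
[2] T2.load  rd  (counter 0, T2.r 0)
[3] T1.load  rd  (counter 0, T1.r 0)
[4] T1.cas  hit  (counter 1, T1.r 0)
[5] T1.load  rd  (counter 1, T1.r 1)
[6] T1.cas  hit  (counter 2, T1.r 1)
[7] T2.cas  miss  (counter 2, T2.r 0)
[8] T0.cas  miss  (counter 2, T0.r 0)
Log disagrees first at step 7.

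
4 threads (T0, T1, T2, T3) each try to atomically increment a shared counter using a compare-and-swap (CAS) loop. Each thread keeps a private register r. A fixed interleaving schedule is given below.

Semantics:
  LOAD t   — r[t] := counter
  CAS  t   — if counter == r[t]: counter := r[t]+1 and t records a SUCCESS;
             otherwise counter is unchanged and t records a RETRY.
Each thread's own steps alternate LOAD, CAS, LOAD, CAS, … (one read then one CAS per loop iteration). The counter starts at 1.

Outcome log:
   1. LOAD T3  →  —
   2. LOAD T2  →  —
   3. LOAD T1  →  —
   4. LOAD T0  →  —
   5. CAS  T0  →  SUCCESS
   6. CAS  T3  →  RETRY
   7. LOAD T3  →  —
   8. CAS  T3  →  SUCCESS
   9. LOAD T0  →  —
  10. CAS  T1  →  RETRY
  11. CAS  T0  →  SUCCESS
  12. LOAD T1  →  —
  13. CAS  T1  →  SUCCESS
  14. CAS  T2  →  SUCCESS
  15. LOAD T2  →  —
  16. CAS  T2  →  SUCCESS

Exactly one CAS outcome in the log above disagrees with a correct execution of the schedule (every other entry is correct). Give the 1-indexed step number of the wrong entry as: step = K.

step = 14

Correct run:
step 1: T3 LOAD ⇒ load; ctr=1 reg=1
step 2: T2 LOAD ⇒ load; ctr=1 reg=1
step 3: T1 LOAD ⇒ load; ctr=1 reg=1
step 4: T0 LOAD ⇒ load; ctr=1 reg=1
step 5: T0 CAS ⇒ ok; ctr=2 reg=1
step 6: T3 CAS ⇒ retry; ctr=2 reg=1
step 7: T3 LOAD ⇒ load; ctr=2 reg=2
step 8: T3 CAS ⇒ ok; ctr=3 reg=2
step 9: T0 LOAD ⇒ load; ctr=3 reg=3
step 10: T1 CAS ⇒ retry; ctr=3 reg=1
step 11: T0 CAS ⇒ ok; ctr=4 reg=3
step 12: T1 LOAD ⇒ load; ctr=4 reg=4
step 13: T1 CAS ⇒ ok; ctr=5 reg=4
step 14: T2 CAS ⇒ retry; ctr=5 reg=1
step 15: T2 LOAD ⇒ load; ctr=5 reg=5
step 16: T2 CAS ⇒ ok; ctr=6 reg=5
Log disagrees first at step 14.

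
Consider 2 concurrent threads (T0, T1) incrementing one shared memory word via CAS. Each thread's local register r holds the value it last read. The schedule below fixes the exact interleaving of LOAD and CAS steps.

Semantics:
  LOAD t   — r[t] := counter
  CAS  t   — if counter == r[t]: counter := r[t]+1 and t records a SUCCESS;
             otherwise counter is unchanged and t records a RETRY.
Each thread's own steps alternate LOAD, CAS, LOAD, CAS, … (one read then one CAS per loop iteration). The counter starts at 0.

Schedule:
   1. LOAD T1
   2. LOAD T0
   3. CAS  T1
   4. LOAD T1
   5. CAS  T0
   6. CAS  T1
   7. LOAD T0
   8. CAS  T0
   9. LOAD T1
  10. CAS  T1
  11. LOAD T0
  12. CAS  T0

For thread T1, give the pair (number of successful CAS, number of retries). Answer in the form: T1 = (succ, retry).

#1 T1 reads 0
#2 T0 reads 0
#3 T1 CAS(0→1) writes; counter now 1
#4 T1 reads 1
#5 T0 CAS(0→1) fails; counter now 1
#6 T1 CAS(1→2) writes; counter now 2
#7 T0 reads 2
#8 T0 CAS(2→3) writes; counter now 3
#9 T1 reads 3
#10 T1 CAS(3→4) writes; counter now 4
#11 T0 reads 4
#12 T0 CAS(4→5) writes; counter now 5

T1 = (3, 0)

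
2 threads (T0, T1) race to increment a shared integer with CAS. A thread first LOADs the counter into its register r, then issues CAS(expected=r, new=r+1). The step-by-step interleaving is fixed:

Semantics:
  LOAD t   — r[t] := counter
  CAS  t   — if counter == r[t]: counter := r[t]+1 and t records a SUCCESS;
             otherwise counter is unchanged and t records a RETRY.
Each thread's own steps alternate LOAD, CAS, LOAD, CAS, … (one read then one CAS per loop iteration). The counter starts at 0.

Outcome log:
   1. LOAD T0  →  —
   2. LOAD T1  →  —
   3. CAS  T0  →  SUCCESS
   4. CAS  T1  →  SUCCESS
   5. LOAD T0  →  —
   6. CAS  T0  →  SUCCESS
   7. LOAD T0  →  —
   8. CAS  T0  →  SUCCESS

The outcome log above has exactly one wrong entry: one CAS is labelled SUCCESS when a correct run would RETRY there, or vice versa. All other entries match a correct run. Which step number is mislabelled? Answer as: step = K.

step = 4

Re-executing:
   1) LOAD T0:  M=0  r_T0=0
   2) LOAD T1:  M=0  r_T1=0
   3) CAS  T0:  M=1  r_T0=0 ✓
   4) CAS  T1:  M=1  r_T1=0 ✗
   5) LOAD T0:  M=1  r_T0=1
   6) CAS  T0:  M=2  r_T0=1 ✓
   7) LOAD T0:  M=2  r_T0=2
   8) CAS  T0:  M=3  r_T0=2 ✓
Mismatch at 4.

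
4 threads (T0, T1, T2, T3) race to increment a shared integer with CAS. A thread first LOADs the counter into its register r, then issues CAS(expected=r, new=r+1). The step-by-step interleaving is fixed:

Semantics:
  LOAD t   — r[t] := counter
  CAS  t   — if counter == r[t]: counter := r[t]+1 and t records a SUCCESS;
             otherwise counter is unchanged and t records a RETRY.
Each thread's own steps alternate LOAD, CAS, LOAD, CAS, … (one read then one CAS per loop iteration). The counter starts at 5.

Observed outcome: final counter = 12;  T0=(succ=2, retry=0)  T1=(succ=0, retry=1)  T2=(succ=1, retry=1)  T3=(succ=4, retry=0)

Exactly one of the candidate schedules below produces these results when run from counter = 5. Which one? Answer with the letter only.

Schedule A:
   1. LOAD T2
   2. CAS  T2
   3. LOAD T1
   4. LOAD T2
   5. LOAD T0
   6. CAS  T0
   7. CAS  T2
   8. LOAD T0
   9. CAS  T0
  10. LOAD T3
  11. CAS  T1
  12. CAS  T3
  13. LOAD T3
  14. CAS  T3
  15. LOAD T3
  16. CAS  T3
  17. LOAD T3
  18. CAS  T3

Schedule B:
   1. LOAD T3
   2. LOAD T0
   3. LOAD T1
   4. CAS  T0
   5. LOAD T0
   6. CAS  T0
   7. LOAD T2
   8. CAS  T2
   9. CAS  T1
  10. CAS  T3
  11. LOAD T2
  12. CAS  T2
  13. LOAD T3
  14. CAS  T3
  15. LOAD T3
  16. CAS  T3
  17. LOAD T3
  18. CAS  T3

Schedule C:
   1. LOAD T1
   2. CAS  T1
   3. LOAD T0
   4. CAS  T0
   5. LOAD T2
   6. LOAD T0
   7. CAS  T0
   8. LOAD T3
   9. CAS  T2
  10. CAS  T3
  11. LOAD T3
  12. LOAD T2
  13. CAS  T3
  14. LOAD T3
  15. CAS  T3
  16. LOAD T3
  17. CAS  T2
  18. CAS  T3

Tracing schedule A:
#1 T2 reads 5
#2 T2 CAS(5→6) writes; counter now 6
#3 T1 reads 6
#4 T2 reads 6
#5 T0 reads 6
#6 T0 CAS(6→7) writes; counter now 7
#7 T2 CAS(6→7) fails; counter now 7
#8 T0 reads 7
#9 T0 CAS(7→8) writes; counter now 8
#10 T3 reads 8
#11 T1 CAS(6→7) fails; counter now 8
#12 T3 CAS(8→9) writes; counter now 9
#13 T3 reads 9
#14 T3 CAS(9→10) writes; counter now 10
#15 T3 reads 10
#16 T3 CAS(10→11) writes; counter now 11
#17 T3 reads 11
#18 T3 CAS(11→12) writes; counter now 12

A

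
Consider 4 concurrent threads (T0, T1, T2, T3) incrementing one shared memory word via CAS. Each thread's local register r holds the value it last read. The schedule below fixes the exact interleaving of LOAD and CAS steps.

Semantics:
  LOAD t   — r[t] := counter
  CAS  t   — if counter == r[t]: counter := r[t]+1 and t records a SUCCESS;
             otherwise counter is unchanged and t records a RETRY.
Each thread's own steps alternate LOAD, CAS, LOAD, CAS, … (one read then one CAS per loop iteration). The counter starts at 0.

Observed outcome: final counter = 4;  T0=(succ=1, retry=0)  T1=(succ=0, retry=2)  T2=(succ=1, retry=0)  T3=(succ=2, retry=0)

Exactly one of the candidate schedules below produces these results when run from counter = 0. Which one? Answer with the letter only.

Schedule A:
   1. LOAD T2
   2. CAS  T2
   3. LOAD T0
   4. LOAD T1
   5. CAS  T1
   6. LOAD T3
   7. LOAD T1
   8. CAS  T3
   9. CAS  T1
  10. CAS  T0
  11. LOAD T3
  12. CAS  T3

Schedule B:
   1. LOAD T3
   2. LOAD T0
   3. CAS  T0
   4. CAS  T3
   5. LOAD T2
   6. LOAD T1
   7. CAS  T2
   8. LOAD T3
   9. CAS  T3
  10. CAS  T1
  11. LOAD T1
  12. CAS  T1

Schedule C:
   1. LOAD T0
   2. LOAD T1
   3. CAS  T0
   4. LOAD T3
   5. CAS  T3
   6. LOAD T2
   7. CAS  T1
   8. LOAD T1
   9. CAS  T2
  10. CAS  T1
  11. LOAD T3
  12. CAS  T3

Tracing schedule C:
#1 T0 reads 0
#2 T1 reads 0
#3 T0 CAS(0→1) writes; counter now 1
#4 T3 reads 1
#5 T3 CAS(1→2) writes; counter now 2
#6 T2 reads 2
#7 T1 CAS(0→1) fails; counter now 2
#8 T1 reads 2
#9 T2 CAS(2→3) writes; counter now 3
#10 T1 CAS(2→3) fails; counter now 3
#11 T3 reads 3
#12 T3 CAS(3→4) writes; counter now 4

C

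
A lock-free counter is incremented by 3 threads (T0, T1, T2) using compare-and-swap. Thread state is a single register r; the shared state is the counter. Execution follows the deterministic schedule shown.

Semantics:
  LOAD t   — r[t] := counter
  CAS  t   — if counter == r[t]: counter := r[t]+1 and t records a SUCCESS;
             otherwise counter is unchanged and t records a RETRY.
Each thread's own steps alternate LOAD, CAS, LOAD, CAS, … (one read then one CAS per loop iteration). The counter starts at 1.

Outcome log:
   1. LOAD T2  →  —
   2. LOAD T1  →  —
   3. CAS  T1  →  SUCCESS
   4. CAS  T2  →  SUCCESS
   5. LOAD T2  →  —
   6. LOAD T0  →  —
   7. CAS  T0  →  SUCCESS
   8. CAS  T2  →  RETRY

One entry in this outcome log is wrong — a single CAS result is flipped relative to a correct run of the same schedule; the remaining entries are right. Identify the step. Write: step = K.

step = 4

Reference trace:
   1) LOAD T2:  M=1  r_T2=1
   2) LOAD T1:  M=1  r_T1=1
   3) CAS  T1:  M=2  r_T1=1 ✓
   4) CAS  T2:  M=2  r_T2=1 ✗
   5) LOAD T2:  M=2  r_T2=2
   6) LOAD T0:  M=2  r_T0=2
   7) CAS  T0:  M=3  r_T0=2 ✓
   8) CAS  T2:  M=3  r_T2=2 ✗
Mismatch at 4.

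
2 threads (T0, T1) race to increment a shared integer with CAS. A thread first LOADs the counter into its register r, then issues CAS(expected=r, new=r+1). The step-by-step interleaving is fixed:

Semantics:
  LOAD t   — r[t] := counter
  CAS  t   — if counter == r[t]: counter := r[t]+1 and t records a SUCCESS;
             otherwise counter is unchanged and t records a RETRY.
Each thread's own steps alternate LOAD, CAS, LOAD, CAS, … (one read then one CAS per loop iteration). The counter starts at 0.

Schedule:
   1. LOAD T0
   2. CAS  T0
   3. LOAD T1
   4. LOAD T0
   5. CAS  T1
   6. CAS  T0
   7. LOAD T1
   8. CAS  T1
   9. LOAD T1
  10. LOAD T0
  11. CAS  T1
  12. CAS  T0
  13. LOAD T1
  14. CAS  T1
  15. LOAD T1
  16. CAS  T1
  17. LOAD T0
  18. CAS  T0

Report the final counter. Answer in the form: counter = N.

counter = 7

step 1: T0 LOAD ⇒ load; ctr=0 reg=0
step 2: T0 CAS ⇒ ok; ctr=1 reg=0
step 3: T1 LOAD ⇒ load; ctr=1 reg=1
step 4: T0 LOAD ⇒ load; ctr=1 reg=1
step 5: T1 CAS ⇒ ok; ctr=2 reg=1
step 6: T0 CAS ⇒ retry; ctr=2 reg=1
step 7: T1 LOAD ⇒ load; ctr=2 reg=2
step 8: T1 CAS ⇒ ok; ctr=3 reg=2
step 9: T1 LOAD ⇒ load; ctr=3 reg=3
step 10: T0 LOAD ⇒ load; ctr=3 reg=3
step 11: T1 CAS ⇒ ok; ctr=4 reg=3
step 12: T0 CAS ⇒ retry; ctr=4 reg=3
step 13: T1 LOAD ⇒ load; ctr=4 reg=4
step 14: T1 CAS ⇒ ok; ctr=5 reg=4
step 15: T1 LOAD ⇒ load; ctr=5 reg=5
step 16: T1 CAS ⇒ ok; ctr=6 reg=5
step 17: T0 LOAD ⇒ load; ctr=6 reg=6
step 18: T0 CAS ⇒ ok; ctr=7 reg=6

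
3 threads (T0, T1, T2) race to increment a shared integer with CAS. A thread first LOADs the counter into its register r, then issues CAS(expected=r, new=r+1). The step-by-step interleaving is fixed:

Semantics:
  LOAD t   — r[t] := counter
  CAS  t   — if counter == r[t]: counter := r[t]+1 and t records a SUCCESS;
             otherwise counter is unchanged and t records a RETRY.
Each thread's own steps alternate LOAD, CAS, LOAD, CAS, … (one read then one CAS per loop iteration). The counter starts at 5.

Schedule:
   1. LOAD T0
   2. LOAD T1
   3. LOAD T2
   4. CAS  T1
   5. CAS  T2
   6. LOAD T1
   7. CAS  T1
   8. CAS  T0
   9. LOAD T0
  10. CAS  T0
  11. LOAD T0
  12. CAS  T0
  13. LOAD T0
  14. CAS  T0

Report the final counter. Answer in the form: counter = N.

counter = 10

step 1: T0 LOAD ⇒ load; ctr=5 reg=5
step 2: T1 LOAD ⇒ load; ctr=5 reg=5
step 3: T2 LOAD ⇒ load; ctr=5 reg=5
step 4: T1 CAS ⇒ ok; ctr=6 reg=5
step 5: T2 CAS ⇒ retry; ctr=6 reg=5
step 6: T1 LOAD ⇒ load; ctr=6 reg=6
step 7: T1 CAS ⇒ ok; ctr=7 reg=6
step 8: T0 CAS ⇒ retry; ctr=7 reg=5
step 9: T0 LOAD ⇒ load; ctr=7 reg=7
step 10: T0 CAS ⇒ ok; ctr=8 reg=7
step 11: T0 LOAD ⇒ load; ctr=8 reg=8
step 12: T0 CAS ⇒ ok; ctr=9 reg=8
step 13: T0 LOAD ⇒ load; ctr=9 reg=9
step 14: T0 CAS ⇒ ok; ctr=10 reg=9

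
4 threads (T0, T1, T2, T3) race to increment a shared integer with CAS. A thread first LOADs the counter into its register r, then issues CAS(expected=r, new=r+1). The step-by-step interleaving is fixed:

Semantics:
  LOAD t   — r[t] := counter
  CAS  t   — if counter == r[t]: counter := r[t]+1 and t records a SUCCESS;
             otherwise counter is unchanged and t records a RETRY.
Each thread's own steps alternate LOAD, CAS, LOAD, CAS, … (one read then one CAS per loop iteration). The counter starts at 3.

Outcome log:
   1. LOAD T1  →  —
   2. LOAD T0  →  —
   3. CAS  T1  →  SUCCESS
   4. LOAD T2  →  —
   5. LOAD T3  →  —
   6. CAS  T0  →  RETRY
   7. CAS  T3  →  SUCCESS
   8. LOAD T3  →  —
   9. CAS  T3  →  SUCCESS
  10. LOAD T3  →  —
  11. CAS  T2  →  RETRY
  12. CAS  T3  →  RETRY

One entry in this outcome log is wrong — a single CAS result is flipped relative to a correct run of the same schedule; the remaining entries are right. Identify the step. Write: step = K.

Reference trace:
T1 LOAD — after: cnt=3, r=3 — load
T0 LOAD — after: cnt=3, r=3 — load
T1 CAS — after: cnt=4, r=3 — ok
T2 LOAD — after: cnt=4, r=4 — load
T3 LOAD — after: cnt=4, r=4 — load
T0 CAS — after: cnt=4, r=3 — retry
T3 CAS — after: cnt=5, r=4 — ok
T3 LOAD — after: cnt=5, r=5 — load
T3 CAS — after: cnt=6, r=5 — ok
T3 LOAD — after: cnt=6, r=6 — load
T2 CAS — after: cnt=6, r=4 — retry
T3 CAS — after: cnt=7, r=6 — ok
Mismatch at 12.

step = 12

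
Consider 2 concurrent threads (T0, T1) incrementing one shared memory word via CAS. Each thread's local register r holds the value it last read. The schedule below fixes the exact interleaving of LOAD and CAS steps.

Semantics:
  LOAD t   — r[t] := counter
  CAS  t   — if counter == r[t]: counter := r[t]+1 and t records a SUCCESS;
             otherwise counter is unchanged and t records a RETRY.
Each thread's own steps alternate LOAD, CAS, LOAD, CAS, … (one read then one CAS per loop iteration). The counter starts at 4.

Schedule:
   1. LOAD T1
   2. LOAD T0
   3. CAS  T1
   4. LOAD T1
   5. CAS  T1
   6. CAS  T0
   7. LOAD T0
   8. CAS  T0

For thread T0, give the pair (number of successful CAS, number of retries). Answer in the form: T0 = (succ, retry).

#1 T1 reads 4
#2 T0 reads 4
#3 T1 CAS(4→5) writes; counter now 5
#4 T1 reads 5
#5 T1 CAS(5→6) writes; counter now 6
#6 T0 CAS(4→5) fails; counter now 6
#7 T0 reads 6
#8 T0 CAS(6→7) writes; counter now 7

T0 = (1, 1)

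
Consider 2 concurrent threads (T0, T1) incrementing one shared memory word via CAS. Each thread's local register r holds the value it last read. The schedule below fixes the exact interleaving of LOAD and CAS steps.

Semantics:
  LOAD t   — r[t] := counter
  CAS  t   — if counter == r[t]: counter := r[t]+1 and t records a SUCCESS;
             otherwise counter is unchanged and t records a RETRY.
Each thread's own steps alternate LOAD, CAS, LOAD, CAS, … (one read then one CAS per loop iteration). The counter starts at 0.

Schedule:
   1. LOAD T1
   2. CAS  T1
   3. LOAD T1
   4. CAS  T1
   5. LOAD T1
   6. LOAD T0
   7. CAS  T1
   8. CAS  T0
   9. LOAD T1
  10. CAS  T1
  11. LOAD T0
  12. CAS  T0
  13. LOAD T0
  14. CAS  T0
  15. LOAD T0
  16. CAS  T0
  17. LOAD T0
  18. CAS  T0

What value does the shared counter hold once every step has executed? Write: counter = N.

counter = 8

step 1: T1 LOAD ⇒ load; ctr=0 reg=0
step 2: T1 CAS ⇒ ok; ctr=1 reg=0
step 3: T1 LOAD ⇒ load; ctr=1 reg=1
step 4: T1 CAS ⇒ ok; ctr=2 reg=1
step 5: T1 LOAD ⇒ load; ctr=2 reg=2
step 6: T0 LOAD ⇒ load; ctr=2 reg=2
step 7: T1 CAS ⇒ ok; ctr=3 reg=2
step 8: T0 CAS ⇒ retry; ctr=3 reg=2
step 9: T1 LOAD ⇒ load; ctr=3 reg=3
step 10: T1 CAS ⇒ ok; ctr=4 reg=3
step 11: T0 LOAD ⇒ load; ctr=4 reg=4
step 12: T0 CAS ⇒ ok; ctr=5 reg=4
step 13: T0 LOAD ⇒ load; ctr=5 reg=5
step 14: T0 CAS ⇒ ok; ctr=6 reg=5
step 15: T0 LOAD ⇒ load; ctr=6 reg=6
step 16: T0 CAS ⇒ ok; ctr=7 reg=6
step 17: T0 LOAD ⇒ load; ctr=7 reg=7
step 18: T0 CAS ⇒ ok; ctr=8 reg=7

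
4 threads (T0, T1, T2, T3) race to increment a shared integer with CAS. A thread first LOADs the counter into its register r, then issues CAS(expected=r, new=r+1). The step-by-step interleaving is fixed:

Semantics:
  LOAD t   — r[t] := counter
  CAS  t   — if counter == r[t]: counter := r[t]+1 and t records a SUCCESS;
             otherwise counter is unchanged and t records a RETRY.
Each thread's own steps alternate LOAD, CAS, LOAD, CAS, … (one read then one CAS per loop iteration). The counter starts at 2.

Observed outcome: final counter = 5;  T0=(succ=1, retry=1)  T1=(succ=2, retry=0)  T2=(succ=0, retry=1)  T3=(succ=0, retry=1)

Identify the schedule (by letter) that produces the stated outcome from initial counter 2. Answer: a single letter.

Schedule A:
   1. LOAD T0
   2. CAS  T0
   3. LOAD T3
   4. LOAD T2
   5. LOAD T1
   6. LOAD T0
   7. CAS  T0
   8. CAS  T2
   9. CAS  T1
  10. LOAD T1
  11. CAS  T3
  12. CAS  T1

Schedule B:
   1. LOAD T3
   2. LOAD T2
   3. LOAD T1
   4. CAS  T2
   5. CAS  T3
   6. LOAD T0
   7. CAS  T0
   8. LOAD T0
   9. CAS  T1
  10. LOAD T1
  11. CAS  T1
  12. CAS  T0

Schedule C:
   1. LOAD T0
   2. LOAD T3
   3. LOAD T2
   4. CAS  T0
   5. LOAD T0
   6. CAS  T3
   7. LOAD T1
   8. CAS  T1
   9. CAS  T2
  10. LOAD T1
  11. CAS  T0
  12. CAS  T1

C

Tracing schedule C:
#1 T0 reads 2
#2 T3 reads 2
#3 T2 reads 2
#4 T0 CAS(2→3) writes; counter now 3
#5 T0 reads 3
#6 T3 CAS(2→3) fails; counter now 3
#7 T1 reads 3
#8 T1 CAS(3→4) writes; counter now 4
#9 T2 CAS(2→3) fails; counter now 4
#10 T1 reads 4
#11 T0 CAS(3→4) fails; counter now 4
#12 T1 CAS(4→5) writes; counter now 5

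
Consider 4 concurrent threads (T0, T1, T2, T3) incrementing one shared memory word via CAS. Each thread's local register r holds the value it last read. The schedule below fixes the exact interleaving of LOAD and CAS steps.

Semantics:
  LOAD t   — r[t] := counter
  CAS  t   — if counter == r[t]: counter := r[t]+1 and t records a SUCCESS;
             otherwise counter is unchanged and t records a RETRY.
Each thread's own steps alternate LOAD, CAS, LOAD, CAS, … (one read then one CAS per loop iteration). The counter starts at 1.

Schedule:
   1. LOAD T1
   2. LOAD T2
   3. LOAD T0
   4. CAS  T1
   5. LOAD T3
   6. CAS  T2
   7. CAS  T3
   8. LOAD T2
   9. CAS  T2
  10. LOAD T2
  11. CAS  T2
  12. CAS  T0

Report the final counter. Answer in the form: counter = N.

step 1: T1 LOAD ⇒ load; ctr=1 reg=1
step 2: T2 LOAD ⇒ load; ctr=1 reg=1
step 3: T0 LOAD ⇒ load; ctr=1 reg=1
step 4: T1 CAS ⇒ ok; ctr=2 reg=1
step 5: T3 LOAD ⇒ load; ctr=2 reg=2
step 6: T2 CAS ⇒ retry; ctr=2 reg=1
step 7: T3 CAS ⇒ ok; ctr=3 reg=2
step 8: T2 LOAD ⇒ load; ctr=3 reg=3
step 9: T2 CAS ⇒ ok; ctr=4 reg=3
step 10: T2 LOAD ⇒ load; ctr=4 reg=4
step 11: T2 CAS ⇒ ok; ctr=5 reg=4
step 12: T0 CAS ⇒ retry; ctr=5 reg=1

counter = 5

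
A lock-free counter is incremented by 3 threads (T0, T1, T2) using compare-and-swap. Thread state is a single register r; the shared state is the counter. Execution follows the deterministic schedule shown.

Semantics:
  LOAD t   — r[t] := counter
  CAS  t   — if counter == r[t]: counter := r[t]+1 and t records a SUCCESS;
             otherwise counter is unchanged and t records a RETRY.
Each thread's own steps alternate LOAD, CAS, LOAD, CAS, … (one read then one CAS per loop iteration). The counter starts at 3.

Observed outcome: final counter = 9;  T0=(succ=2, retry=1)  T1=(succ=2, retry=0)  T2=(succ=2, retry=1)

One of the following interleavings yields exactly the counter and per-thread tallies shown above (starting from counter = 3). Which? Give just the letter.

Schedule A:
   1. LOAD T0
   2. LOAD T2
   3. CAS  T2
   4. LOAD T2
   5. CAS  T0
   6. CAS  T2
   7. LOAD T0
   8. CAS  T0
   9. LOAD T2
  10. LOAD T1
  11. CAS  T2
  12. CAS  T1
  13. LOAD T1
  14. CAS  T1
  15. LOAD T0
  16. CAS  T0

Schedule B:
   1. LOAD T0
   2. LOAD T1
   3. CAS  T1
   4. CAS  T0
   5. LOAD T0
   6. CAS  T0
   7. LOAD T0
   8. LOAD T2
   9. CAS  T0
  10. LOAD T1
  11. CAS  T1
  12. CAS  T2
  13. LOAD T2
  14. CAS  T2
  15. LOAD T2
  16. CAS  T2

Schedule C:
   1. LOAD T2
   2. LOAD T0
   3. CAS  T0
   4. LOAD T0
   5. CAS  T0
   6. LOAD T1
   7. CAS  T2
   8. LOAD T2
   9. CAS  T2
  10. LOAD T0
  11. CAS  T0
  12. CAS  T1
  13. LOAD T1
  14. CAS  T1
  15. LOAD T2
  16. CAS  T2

Run B:
   1) LOAD T0:  M=3  r_T0=3
   2) LOAD T1:  M=3  r_T1=3
   3) CAS  T1:  M=4  r_T1=3 ✓
   4) CAS  T0:  M=4  r_T0=3 ✗
   5) LOAD T0:  M=4  r_T0=4
   6) CAS  T0:  M=5  r_T0=4 ✓
   7) LOAD T0:  M=5  r_T0=5
   8) LOAD T2:  M=5  r_T2=5
   9) CAS  T0:  M=6  r_T0=5 ✓
  10) LOAD T1:  M=6  r_T1=6
  11) CAS  T1:  M=7  r_T1=6 ✓
  12) CAS  T2:  M=7  r_T2=5 ✗
  13) LOAD T2:  M=7  r_T2=7
  14) CAS  T2:  M=8  r_T2=7 ✓
  15) LOAD T2:  M=8  r_T2=8
  16) CAS  T2:  M=9  r_T2=8 ✓

B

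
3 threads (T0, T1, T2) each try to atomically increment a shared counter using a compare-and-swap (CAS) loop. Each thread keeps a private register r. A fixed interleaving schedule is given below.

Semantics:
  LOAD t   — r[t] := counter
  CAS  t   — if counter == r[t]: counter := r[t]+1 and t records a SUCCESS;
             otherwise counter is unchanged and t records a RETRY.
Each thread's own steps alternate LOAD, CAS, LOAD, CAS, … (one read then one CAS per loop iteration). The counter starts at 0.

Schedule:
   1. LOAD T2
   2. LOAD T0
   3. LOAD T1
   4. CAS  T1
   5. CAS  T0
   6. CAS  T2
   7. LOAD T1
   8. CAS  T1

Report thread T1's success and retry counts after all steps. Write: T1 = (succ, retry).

T1 = (2, 0)

#1 T2 reads 0
#2 T0 reads 0
#3 T1 reads 0
#4 T1 CAS(0→1) writes; counter now 1
#5 T0 CAS(0→1) fails; counter now 1
#6 T2 CAS(0→1) fails; counter now 1
#7 T1 reads 1
#8 T1 CAS(1→2) writes; counter now 2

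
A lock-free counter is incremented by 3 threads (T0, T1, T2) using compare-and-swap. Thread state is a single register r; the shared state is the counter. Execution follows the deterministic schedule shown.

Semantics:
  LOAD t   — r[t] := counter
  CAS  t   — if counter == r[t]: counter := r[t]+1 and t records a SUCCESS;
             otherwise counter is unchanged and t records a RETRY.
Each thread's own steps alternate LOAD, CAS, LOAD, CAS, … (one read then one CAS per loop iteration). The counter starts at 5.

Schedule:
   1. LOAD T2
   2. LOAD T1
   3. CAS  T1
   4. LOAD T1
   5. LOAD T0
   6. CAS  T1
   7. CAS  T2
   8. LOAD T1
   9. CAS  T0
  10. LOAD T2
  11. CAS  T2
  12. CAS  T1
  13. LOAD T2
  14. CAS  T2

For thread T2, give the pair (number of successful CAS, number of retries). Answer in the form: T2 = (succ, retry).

T2 = (2, 1)

#1 T2 reads 5
#2 T1 reads 5
#3 T1 CAS(5→6) writes; counter now 6
#4 T1 reads 6
#5 T0 reads 6
#6 T1 CAS(6→7) writes; counter now 7
#7 T2 CAS(5→6) fails; counter now 7
#8 T1 reads 7
#9 T0 CAS(6→7) fails; counter now 7
#10 T2 reads 7
#11 T2 CAS(7→8) writes; counter now 8
#12 T1 CAS(7→8) fails; counter now 8
#13 T2 reads 8
#14 T2 CAS(8→9) writes; counter now 9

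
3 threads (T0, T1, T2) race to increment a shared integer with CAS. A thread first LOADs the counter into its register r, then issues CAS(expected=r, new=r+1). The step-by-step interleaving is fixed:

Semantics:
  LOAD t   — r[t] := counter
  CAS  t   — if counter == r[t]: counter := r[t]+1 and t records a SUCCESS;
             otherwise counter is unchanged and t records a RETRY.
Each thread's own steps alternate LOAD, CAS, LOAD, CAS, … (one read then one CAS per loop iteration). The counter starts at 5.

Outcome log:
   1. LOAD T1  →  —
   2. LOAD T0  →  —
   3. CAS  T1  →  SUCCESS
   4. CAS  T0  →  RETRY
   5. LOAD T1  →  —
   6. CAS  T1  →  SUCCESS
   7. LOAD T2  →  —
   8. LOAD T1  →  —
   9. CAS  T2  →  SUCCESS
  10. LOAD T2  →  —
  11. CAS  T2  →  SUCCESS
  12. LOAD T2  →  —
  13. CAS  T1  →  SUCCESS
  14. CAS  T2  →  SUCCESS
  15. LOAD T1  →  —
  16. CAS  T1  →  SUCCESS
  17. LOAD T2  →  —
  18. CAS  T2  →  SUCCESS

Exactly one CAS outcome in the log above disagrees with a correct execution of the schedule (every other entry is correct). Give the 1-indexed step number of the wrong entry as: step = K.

Re-executing:
#1 T1 reads 5
#2 T0 reads 5
#3 T1 CAS(5→6) writes; counter now 6
#4 T0 CAS(5→6) fails; counter now 6
#5 T1 reads 6
#6 T1 CAS(6→7) writes; counter now 7
#7 T2 reads 7
#8 T1 reads 7
#9 T2 CAS(7→8) writes; counter now 8
#10 T2 reads 8
#11 T2 CAS(8→9) writes; counter now 9
#12 T2 reads 9
#13 T1 CAS(7→8) fails; counter now 9
#14 T2 CAS(9→10) writes; counter now 10
#15 T1 reads 10
#16 T1 CAS(10→11) writes; counter now 11
#17 T2 reads 11
#18 T2 CAS(11→12) writes; counter now 12
Mismatch at 13.

step = 13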